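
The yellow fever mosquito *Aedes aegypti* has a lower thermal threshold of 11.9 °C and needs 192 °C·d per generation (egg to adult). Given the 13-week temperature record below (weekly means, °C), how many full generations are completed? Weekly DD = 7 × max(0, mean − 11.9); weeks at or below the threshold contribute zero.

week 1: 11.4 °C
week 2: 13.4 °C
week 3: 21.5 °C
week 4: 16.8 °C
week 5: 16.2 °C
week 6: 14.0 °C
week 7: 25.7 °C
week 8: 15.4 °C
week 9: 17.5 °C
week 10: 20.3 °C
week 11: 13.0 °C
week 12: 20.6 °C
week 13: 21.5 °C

2 generations

Weekly DD (7 × max(0, T̄ − 11.9)): 0.0, 10.5, 67.2, 34.3, 30.1, 14.7, 96.6, 24.5, 39.2, 58.8, 7.7, 60.9, 67.2.
Season total = 511.7 DD.
Complete generations = ⌊511.7 / 192⌋ = 2.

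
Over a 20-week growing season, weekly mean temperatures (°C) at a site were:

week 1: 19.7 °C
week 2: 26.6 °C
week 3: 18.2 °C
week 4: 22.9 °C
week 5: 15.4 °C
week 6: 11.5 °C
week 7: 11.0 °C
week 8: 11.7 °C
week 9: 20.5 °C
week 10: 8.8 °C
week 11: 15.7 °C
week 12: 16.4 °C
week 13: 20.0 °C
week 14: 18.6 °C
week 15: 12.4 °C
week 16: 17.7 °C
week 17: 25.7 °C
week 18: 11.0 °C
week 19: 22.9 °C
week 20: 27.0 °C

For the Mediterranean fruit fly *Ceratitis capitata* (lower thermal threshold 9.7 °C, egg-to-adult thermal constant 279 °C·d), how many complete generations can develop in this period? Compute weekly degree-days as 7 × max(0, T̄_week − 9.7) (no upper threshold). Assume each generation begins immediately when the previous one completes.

Weekly DD (7 × max(0, T̄ − 9.7)): 70.0, 118.3, 59.5, 92.4, 39.9, 12.6, 9.1, 14.0, 75.6, 0.0, 42.0, 46.9, 72.1, 62.3, 18.9, 56.0, 112.0, 9.1, 92.4, 121.1.
Season total = 1124.2 DD.
Complete generations = ⌊1124.2 / 279⌋ = 4.

4 generations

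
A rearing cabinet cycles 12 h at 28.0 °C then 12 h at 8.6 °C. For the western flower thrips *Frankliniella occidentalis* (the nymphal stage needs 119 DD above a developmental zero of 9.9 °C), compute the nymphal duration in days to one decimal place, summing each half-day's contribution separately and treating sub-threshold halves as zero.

13.1 days

Day half: max(0, 28.0 − 9.9) × 0.5 = 18.1 × 0.5 = 9.05 DD.
Night half: max(0, 8.6 − 9.9) × 0.5 = 0.0 × 0.5 = 0.00 DD.
Per 24 h: 9.05 DD/day.
Duration = 119 / 9.05 = 13.149 ≈ 13.1 days.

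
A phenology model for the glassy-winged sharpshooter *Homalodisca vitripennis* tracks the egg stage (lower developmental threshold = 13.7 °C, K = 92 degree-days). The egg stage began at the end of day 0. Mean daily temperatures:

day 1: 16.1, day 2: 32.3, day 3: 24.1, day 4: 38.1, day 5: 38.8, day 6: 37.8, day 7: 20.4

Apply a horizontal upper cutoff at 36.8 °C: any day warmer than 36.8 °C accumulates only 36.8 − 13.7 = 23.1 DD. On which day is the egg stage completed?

day 6

Daily DD above 13.7 °C (capped at 23.1): 2.4, 18.6, 10.4, 23.1, 23.1, 23.1, 6.7.
Cumulative: 2.4, 21.0, 31.4, 54.5, 77.6, 100.7, 107.4.
The total first reaches 92 DD on day 6.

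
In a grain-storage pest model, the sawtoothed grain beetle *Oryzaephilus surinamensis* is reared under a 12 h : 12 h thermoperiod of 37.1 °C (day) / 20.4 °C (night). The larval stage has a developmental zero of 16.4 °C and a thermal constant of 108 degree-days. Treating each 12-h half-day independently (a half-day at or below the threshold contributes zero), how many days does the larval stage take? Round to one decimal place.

Day half: max(0, 37.1 − 16.4) × 0.5 = 20.7 × 0.5 = 10.35 DD.
Night half: max(0, 20.4 − 16.4) × 0.5 = 4.0 × 0.5 = 2.00 DD.
Per 24 h: 12.35 DD/day.
Duration = 108 / 12.35 = 8.745 ≈ 8.7 days.

8.7 days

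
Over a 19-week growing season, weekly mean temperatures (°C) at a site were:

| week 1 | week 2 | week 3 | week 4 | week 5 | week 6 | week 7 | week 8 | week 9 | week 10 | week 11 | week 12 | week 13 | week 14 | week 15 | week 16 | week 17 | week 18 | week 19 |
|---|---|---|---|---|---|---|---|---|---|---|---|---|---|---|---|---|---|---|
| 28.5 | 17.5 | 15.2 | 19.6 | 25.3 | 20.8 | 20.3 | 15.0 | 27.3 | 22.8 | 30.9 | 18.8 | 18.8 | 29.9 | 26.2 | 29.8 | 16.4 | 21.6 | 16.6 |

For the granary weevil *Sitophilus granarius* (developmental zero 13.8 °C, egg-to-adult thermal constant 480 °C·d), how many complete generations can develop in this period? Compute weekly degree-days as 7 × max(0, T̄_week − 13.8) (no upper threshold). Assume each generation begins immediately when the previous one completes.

Weekly DD (7 × max(0, T̄ − 13.8)): 102.9, 25.9, 9.8, 40.6, 80.5, 49.0, 45.5, 8.4, 94.5, 63.0, 119.7, 35.0, 35.0, 112.7, 86.8, 112.0, 18.2, 54.6, 19.6.
Season total = 1113.7 DD.
Complete generations = ⌊1113.7 / 480⌋ = 2.

2 generations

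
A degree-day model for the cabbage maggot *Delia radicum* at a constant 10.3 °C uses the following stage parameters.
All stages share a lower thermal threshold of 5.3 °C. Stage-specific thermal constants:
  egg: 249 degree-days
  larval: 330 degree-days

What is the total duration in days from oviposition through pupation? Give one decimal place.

115.8 days

Daily accumulation at 10.3 °C = 10.3 − 5.3 = 5.0 DD/day.
Total K = 249 + 330 = 579 DD.
Total duration = 579 / 5.0 = 115.800 ≈ 115.8 days.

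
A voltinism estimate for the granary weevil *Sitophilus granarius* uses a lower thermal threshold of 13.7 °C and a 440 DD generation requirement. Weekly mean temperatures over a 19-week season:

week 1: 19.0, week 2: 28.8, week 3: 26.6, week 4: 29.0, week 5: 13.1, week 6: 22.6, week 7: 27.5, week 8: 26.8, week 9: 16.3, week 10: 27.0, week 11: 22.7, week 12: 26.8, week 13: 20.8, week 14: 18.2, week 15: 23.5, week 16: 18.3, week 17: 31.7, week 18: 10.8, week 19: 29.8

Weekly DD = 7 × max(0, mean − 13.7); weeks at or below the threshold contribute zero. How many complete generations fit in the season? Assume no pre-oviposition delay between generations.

Weekly DD (7 × max(0, T̄ − 13.7)): 37.1, 105.7, 90.3, 107.1, 0.0, 62.3, 96.6, 91.7, 18.2, 93.1, 63.0, 91.7, 49.7, 31.5, 68.6, 32.2, 126.0, 0.0, 112.7.
Season total = 1277.5 DD.
Complete generations = ⌊1277.5 / 440⌋ = 2.

2 generations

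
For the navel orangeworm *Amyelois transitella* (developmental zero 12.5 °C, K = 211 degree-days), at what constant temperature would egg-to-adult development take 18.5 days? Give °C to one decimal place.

23.9 °C

Required daily accumulation = 211 / 18.5 = 11.405 DD/day.
T = T_base + 11.405 = 12.5 + 11.405 = 23.905 ≈ 23.9 °C.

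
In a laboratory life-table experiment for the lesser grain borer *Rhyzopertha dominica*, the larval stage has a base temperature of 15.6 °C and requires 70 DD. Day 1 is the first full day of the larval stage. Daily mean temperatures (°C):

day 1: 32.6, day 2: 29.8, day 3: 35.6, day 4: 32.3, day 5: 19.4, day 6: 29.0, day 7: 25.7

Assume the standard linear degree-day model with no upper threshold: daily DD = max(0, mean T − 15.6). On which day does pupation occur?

day 5

Daily DD above 15.6 °C: 17.0, 14.2, 20.0, 16.7, 3.8, 13.4, 10.1.
Cumulative: 17.0, 31.2, 51.2, 67.9, 71.7, 85.1, 95.2.
The total first reaches 70 DD on day 5.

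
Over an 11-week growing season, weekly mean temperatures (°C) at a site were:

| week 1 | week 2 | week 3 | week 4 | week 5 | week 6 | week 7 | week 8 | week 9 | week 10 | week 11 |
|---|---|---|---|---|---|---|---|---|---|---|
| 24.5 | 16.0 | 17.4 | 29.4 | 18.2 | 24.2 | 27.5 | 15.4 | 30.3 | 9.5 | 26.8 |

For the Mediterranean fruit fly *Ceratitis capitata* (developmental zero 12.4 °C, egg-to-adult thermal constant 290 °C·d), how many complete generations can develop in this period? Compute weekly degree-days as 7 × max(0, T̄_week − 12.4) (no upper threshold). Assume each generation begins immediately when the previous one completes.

2 generations

Weekly DD (7 × max(0, T̄ − 12.4)): 84.7, 25.2, 35.0, 119.0, 40.6, 82.6, 105.7, 21.0, 125.3, 0.0, 100.8.
Season total = 739.9 DD.
Complete generations = ⌊739.9 / 290⌋ = 2.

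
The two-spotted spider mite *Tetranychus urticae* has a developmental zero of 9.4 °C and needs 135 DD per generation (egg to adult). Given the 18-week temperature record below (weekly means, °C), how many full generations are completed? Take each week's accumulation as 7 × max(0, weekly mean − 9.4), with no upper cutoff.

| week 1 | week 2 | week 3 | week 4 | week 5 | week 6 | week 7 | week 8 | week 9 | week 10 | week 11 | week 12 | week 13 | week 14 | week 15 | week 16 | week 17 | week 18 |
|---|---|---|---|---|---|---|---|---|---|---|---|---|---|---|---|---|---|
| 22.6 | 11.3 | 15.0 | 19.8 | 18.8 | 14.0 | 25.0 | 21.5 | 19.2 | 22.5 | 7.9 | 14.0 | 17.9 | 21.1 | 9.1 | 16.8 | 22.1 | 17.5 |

Weekly DD (7 × max(0, T̄ − 9.4)): 92.4, 13.3, 39.2, 72.8, 65.8, 32.2, 109.2, 84.7, 68.6, 91.7, 0.0, 32.2, 59.5, 81.9, 0.0, 51.8, 88.9, 56.7.
Season total = 1040.9 DD.
Complete generations = ⌊1040.9 / 135⌋ = 7.

7 generations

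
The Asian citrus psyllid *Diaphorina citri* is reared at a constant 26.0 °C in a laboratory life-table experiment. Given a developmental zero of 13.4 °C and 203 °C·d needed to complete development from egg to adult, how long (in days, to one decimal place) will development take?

16.1 days

Daily accumulation = 26.0 − 13.4 = 12.6 DD/day.
Duration = 203 / 12.6 = 16.111 ≈ 16.1 days.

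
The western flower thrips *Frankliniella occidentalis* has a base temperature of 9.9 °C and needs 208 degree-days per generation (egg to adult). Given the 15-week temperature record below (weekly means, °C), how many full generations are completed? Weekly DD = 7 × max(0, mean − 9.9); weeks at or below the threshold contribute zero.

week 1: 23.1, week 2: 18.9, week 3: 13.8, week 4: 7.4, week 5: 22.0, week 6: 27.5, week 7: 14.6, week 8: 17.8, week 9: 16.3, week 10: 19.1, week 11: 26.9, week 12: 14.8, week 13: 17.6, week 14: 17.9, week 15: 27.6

Weekly DD (7 × max(0, T̄ − 9.9)): 92.4, 63.0, 27.3, 0.0, 84.7, 123.2, 32.9, 55.3, 44.8, 64.4, 119.0, 34.3, 53.9, 56.0, 123.9.
Season total = 975.1 DD.
Complete generations = ⌊975.1 / 208⌋ = 4.

4 generations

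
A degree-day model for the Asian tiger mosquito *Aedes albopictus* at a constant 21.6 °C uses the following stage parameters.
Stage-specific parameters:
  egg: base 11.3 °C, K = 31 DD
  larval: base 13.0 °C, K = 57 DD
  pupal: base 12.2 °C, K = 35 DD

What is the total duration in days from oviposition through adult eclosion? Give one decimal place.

egg: 31 / (21.6 − 11.3) = 31 / 10.3 = 3.010 d.
larval: 57 / (21.6 − 13.0) = 57 / 8.6 = 6.628 d.
pupal: 35 / (21.6 − 12.2) = 35 / 9.4 = 3.723 d.
Sum = 13.361 ≈ 13.4 days.

13.4 days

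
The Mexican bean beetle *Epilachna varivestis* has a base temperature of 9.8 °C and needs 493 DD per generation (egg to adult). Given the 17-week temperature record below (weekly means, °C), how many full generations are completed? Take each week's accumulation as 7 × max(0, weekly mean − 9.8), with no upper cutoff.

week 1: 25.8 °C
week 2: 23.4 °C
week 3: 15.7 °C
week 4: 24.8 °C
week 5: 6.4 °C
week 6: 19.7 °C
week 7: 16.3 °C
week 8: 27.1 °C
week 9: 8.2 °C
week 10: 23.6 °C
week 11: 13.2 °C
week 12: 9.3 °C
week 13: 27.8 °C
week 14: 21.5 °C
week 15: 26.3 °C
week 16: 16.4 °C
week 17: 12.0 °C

2 generations

Weekly DD (7 × max(0, T̄ − 9.8)): 112.0, 95.2, 41.3, 105.0, 0.0, 69.3, 45.5, 121.1, 0.0, 96.6, 23.8, 0.0, 126.0, 81.9, 115.5, 46.2, 15.4.
Season total = 1094.8 DD.
Complete generations = ⌊1094.8 / 493⌋ = 2.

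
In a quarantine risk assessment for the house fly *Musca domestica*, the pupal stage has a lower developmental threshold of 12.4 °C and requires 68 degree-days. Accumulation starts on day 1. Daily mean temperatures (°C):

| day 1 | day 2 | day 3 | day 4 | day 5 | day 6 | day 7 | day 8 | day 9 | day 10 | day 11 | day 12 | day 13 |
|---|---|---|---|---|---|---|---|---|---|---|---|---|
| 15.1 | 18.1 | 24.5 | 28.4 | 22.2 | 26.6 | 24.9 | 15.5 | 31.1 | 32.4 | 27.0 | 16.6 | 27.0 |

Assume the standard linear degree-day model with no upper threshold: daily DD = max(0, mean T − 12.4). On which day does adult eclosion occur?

Daily DD above 12.4 °C: 2.7, 5.7, 12.1, 16.0, 9.8, 14.2, 12.5, 3.1, 18.7, 20.0, 14.6, 4.2, 14.6.
Cumulative: 2.7, 8.4, 20.5, 36.5, 46.3, 60.5, 73.0, 76.1, 94.8, 114.8, 129.4, 133.6, 148.2.
The total first reaches 68 DD on day 7.

day 7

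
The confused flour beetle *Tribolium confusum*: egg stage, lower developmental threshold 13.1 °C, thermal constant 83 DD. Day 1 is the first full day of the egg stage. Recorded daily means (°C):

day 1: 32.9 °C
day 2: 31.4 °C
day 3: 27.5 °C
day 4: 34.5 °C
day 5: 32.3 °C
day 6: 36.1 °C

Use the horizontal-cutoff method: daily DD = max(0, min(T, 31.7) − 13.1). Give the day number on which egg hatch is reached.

day 5

Daily DD above 13.1 °C (capped at 18.6): 18.6, 18.3, 14.4, 18.6, 18.6, 18.6.
Cumulative: 18.6, 36.9, 51.3, 69.9, 88.5, 107.1.
The total first reaches 83 DD on day 5.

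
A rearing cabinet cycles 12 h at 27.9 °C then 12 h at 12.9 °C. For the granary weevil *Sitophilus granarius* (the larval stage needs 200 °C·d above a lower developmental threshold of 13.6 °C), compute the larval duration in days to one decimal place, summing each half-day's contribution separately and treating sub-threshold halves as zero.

28.0 days

Day half: max(0, 27.9 − 13.6) × 0.5 = 14.3 × 0.5 = 7.15 DD.
Night half: max(0, 12.9 − 13.6) × 0.5 = 0.0 × 0.5 = 0.00 DD.
Per 24 h: 7.15 DD/day.
Duration = 200 / 7.15 = 27.972 ≈ 28.0 days.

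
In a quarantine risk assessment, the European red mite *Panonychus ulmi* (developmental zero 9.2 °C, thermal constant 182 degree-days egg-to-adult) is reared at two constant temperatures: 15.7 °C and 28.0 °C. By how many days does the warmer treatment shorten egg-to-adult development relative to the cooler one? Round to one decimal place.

18.3 days

At 15.7 °C: 182 / (15.7 − 9.2) = 182 / 6.5 = 28.000 d.
At 28.0 °C: 182 / (28.0 − 9.2) = 182 / 18.8 = 9.681 d.
Difference = |28.000 − 9.681| = 18.319 ≈ 18.3 days.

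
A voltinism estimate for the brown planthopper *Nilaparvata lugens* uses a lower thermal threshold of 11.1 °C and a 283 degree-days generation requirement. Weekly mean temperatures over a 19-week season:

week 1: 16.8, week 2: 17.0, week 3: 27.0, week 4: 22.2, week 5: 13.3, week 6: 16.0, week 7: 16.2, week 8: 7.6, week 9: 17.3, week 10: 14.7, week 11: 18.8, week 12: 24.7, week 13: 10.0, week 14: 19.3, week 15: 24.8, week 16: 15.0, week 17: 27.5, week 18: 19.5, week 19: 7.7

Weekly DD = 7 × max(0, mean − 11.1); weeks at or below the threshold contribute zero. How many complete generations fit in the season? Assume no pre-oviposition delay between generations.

3 generations

Weekly DD (7 × max(0, T̄ − 11.1)): 39.9, 41.3, 111.3, 77.7, 15.4, 34.3, 35.7, 0.0, 43.4, 25.2, 53.9, 95.2, 0.0, 57.4, 95.9, 27.3, 114.8, 58.8, 0.0.
Season total = 927.5 DD.
Complete generations = ⌊927.5 / 283⌋ = 3.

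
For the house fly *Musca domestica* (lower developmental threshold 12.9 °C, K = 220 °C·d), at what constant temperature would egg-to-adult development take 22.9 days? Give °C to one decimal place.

Required daily accumulation = 220 / 22.9 = 9.607 DD/day.
T = T_base + 9.607 = 12.9 + 9.607 = 22.507 ≈ 22.5 °C.

22.5 °C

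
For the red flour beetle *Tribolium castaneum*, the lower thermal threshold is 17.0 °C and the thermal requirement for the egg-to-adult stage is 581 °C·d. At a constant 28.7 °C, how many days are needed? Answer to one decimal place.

Daily accumulation = 28.7 − 17.0 = 11.7 DD/day.
Duration = 581 / 11.7 = 49.658 ≈ 49.7 days.

49.7 days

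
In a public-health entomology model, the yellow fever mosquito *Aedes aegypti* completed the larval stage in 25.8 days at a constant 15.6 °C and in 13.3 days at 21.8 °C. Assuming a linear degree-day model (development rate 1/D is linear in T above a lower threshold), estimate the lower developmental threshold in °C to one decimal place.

9.0 °C

Equal thermal constants: D₁(T₁ − T_b) = D₂(T₂ − T_b).
25.8·(15.6 − T_b) = 13.3·(21.8 − T_b)
T_b = (25.8·15.6 − 13.3·21.8) / (25.8 − 13.3) = 112.54 / 12.5 = 9.003 °C ≈ 9.0 °C.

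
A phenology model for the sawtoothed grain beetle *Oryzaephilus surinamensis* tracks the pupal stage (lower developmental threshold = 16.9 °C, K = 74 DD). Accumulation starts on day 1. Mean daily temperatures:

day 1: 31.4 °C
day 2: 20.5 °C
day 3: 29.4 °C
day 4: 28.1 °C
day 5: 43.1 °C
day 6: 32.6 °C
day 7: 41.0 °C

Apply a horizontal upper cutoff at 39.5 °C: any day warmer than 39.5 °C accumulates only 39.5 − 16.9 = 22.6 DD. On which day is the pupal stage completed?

Daily DD above 16.9 °C (capped at 22.6): 14.5, 3.6, 12.5, 11.2, 22.6, 15.7, 22.6.
Cumulative: 14.5, 18.1, 30.6, 41.8, 64.4, 80.1, 102.7.
The total first reaches 74 DD on day 6.

day 6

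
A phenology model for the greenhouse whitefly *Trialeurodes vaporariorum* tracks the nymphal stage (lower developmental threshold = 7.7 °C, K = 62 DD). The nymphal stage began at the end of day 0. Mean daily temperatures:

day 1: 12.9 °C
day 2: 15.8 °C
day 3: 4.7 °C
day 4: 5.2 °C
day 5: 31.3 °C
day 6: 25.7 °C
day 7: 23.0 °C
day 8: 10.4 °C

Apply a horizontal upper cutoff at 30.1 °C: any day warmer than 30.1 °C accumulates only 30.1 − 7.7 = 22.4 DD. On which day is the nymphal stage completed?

Daily DD above 7.7 °C (capped at 22.4): 5.2, 8.1, 0.0, 0.0, 22.4, 18.0, 15.3, 2.7.
Cumulative: 5.2, 13.3, 13.3, 13.3, 35.7, 53.7, 69.0, 71.7.
The total first reaches 62 DD on day 7.

day 7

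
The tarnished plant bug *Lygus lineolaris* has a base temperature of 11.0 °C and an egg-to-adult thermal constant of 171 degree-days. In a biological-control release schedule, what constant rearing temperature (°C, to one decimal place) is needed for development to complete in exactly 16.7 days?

Required daily accumulation = 171 / 16.7 = 10.240 DD/day.
T = T_base + 10.240 = 11.0 + 10.240 = 21.240 ≈ 21.2 °C.

21.2 °C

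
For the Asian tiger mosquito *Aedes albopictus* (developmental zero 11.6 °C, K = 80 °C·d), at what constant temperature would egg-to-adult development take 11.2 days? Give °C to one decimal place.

18.7 °C

Required daily accumulation = 80 / 11.2 = 7.143 DD/day.
T = T_base + 7.143 = 11.6 + 7.143 = 18.743 ≈ 18.7 °C.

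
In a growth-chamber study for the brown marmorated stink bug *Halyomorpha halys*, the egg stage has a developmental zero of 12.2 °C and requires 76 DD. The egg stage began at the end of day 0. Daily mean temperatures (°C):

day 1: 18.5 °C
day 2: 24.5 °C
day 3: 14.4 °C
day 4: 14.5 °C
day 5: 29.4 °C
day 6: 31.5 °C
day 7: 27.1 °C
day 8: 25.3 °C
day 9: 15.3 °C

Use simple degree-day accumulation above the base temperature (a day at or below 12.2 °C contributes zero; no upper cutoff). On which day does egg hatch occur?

day 8

Daily DD above 12.2 °C: 6.3, 12.3, 2.2, 2.3, 17.2, 19.3, 14.9, 13.1, 3.1.
Cumulative: 6.3, 18.6, 20.8, 23.1, 40.3, 59.6, 74.5, 87.6, 90.7.
The total first reaches 76 DD on day 8.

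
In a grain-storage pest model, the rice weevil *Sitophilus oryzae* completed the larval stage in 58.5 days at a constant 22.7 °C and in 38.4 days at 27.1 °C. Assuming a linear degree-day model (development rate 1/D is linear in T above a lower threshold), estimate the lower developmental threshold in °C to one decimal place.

14.3 °C

Linear rate model ⇒ the product D·(T − T_b) is constant across temperatures.
58.5·(22.7 − T_b) = 38.4·(27.1 − T_b)
T_b = (58.5·22.7 − 38.4·27.1) / (58.5 − 38.4) = 287.31 / 20.1 = 14.294 °C ≈ 14.3 °C.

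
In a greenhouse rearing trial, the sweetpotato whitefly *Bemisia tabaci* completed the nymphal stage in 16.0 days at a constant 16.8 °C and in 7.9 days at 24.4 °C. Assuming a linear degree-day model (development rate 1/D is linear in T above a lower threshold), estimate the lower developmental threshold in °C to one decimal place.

Under the model K = D·(T − T_b), so D₁·(T₁ − T_b) = D₂·(T₂ − T_b).
16.0·(16.8 − T_b) = 7.9·(24.4 − T_b)
T_b = (16.0·16.8 − 7.9·24.4) / (16.0 − 7.9) = 76.04 / 8.1 = 9.388 °C ≈ 9.4 °C.

9.4 °C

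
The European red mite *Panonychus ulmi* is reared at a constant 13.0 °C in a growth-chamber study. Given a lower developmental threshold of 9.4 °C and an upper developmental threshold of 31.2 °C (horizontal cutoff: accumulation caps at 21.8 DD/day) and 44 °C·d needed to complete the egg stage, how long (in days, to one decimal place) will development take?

12.2 days

Daily accumulation = 13.0 − 9.4 = 3.6 DD/day.
Duration = 44 / 3.6 = 12.222 ≈ 12.2 days.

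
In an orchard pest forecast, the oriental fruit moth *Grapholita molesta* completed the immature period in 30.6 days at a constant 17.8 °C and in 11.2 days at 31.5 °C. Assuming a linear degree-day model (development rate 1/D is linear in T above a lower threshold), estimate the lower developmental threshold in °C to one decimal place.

Linear rate model ⇒ the product D·(T − T_b) is constant across temperatures.
30.6·(17.8 − T_b) = 11.2·(31.5 − T_b)
T_b = (30.6·17.8 − 11.2·31.5) / (30.6 − 11.2) = 191.88 / 19.4 = 9.891 °C ≈ 9.9 °C.

9.9 °C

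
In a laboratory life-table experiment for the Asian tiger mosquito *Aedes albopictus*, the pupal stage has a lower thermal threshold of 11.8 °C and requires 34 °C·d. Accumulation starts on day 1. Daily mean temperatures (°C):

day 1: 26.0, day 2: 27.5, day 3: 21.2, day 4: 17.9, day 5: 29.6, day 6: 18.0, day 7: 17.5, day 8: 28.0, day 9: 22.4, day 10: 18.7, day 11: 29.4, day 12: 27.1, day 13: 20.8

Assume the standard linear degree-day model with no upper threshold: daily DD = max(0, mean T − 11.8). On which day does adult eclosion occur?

day 3

Daily DD above 11.8 °C: 14.2, 15.7, 9.4, 6.1, 17.8, 6.2, 5.7, 16.2, 10.6, 6.9, 17.6, 15.3, 9.0.
Cumulative: 14.2, 29.9, 39.3, 45.4, 63.2, 69.4, 75.1, 91.3, 101.9, 108.8, 126.4, 141.7, 150.7.
The total first reaches 34 DD on day 3.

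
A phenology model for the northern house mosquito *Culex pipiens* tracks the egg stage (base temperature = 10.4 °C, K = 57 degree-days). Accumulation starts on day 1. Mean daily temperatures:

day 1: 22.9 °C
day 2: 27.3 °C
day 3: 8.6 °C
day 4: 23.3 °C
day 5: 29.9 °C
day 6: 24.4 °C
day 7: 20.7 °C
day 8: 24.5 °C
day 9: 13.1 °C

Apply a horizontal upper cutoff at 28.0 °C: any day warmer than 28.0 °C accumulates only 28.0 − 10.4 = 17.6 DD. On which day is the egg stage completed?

day 5

Daily DD above 10.4 °C (capped at 17.6): 12.5, 16.9, 0.0, 12.9, 17.6, 14.0, 10.3, 14.1, 2.7.
Cumulative: 12.5, 29.4, 29.4, 42.3, 59.9, 73.9, 84.2, 98.3, 101.0.
The total first reaches 57 DD on day 5.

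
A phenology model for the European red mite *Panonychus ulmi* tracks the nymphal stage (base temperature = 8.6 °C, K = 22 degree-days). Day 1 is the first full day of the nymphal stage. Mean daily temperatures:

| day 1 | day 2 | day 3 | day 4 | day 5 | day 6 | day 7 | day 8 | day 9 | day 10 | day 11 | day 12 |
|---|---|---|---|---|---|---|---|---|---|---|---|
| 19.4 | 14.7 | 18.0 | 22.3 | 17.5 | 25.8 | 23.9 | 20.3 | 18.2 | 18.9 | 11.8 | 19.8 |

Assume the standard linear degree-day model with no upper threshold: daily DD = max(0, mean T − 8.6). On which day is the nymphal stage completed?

day 3

Daily DD above 8.6 °C: 10.8, 6.1, 9.4, 13.7, 8.9, 17.2, 15.3, 11.7, 9.6, 10.3, 3.2, 11.2.
Cumulative: 10.8, 16.9, 26.3, 40.0, 48.9, 66.1, 81.4, 93.1, 102.7, 113.0, 116.2, 127.4.
The total first reaches 22 DD on day 3.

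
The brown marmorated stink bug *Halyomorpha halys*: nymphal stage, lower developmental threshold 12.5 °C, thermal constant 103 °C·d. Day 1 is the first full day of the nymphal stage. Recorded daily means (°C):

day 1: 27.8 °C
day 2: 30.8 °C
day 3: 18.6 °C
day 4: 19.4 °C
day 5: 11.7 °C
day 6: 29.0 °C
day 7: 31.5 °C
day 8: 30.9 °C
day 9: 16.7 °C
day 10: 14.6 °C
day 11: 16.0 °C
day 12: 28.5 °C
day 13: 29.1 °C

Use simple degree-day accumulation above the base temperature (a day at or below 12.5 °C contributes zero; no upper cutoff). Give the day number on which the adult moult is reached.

Daily DD above 12.5 °C: 15.3, 18.3, 6.1, 6.9, 0.0, 16.5, 19.0, 18.4, 4.2, 2.1, 3.5, 16.0, 16.6.
Cumulative: 15.3, 33.6, 39.7, 46.6, 46.6, 63.1, 82.1, 100.5, 104.7, 106.8, 110.3, 126.3, 142.9.
The total first reaches 103 DD on day 9.

day 9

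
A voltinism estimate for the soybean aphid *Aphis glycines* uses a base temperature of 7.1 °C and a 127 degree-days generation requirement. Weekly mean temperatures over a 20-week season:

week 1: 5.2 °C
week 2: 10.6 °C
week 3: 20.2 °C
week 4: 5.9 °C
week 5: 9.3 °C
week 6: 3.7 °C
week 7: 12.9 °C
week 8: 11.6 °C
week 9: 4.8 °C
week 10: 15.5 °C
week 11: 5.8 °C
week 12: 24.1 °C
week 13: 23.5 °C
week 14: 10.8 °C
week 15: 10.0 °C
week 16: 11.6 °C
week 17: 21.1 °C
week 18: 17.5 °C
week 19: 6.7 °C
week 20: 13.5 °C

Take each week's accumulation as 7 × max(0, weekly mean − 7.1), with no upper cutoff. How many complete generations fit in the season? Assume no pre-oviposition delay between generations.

6 generations

Weekly DD (7 × max(0, T̄ − 7.1)): 0.0, 24.5, 91.7, 0.0, 15.4, 0.0, 40.6, 31.5, 0.0, 58.8, 0.0, 119.0, 114.8, 25.9, 20.3, 31.5, 98.0, 72.8, 0.0, 44.8.
Season total = 789.6 DD.
Complete generations = ⌊789.6 / 127⌋ = 6.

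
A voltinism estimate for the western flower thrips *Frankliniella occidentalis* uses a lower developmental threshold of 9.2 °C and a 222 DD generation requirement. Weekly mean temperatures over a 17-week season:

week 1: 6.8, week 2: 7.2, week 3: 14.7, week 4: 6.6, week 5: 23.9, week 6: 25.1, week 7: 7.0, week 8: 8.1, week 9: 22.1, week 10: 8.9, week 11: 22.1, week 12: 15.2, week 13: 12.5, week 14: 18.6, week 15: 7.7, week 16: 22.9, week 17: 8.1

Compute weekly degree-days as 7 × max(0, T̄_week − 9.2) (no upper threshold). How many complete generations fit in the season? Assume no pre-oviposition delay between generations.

Weekly DD (7 × max(0, T̄ − 9.2)): 0.0, 0.0, 38.5, 0.0, 102.9, 111.3, 0.0, 0.0, 90.3, 0.0, 90.3, 42.0, 23.1, 65.8, 0.0, 95.9, 0.0.
Season total = 660.1 DD.
Complete generations = ⌊660.1 / 222⌋ = 2.

2 generations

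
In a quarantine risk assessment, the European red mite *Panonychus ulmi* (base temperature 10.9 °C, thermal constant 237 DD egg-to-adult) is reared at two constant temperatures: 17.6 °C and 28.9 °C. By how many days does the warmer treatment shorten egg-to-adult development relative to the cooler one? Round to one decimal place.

22.2 days

At 17.6 °C: 237 / (17.6 − 10.9) = 237 / 6.7 = 35.373 d.
At 28.9 °C: 237 / (28.9 − 10.9) = 237 / 18.0 = 13.167 d.
Difference = |35.373 − 13.167| = 22.206 ≈ 22.2 days.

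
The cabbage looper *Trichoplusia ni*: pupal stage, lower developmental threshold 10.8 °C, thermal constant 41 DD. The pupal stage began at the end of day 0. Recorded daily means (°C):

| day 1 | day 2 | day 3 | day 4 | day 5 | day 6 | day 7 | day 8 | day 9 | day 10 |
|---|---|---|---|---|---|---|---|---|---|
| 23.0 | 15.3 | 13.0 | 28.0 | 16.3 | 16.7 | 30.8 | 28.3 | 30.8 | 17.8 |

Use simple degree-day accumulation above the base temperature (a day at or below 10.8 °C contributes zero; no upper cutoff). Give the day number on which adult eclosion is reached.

day 5

Daily DD above 10.8 °C: 12.2, 4.5, 2.2, 17.2, 5.5, 5.9, 20.0, 17.5, 20.0, 7.0.
Cumulative: 12.2, 16.7, 18.9, 36.1, 41.6, 47.5, 67.5, 85.0, 105.0, 112.0.
The total first reaches 41 DD on day 5.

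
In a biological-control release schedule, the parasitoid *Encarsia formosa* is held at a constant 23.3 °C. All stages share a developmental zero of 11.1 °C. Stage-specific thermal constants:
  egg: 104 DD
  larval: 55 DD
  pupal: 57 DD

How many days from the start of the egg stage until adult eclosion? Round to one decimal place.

17.7 days

Daily accumulation at 23.3 °C = 23.3 − 11.1 = 12.2 DD/day.
Total K = 104 + 55 + 57 = 216 DD.
Total duration = 216 / 12.2 = 17.705 ≈ 17.7 days.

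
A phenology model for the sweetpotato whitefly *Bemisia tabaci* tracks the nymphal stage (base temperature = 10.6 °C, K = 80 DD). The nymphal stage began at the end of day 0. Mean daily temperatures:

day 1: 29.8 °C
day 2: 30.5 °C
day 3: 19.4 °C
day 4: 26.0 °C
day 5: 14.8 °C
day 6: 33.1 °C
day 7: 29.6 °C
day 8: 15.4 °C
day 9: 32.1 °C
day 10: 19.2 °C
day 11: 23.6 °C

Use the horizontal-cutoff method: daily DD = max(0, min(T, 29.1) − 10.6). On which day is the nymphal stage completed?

Daily DD above 10.6 °C (capped at 18.5): 18.5, 18.5, 8.8, 15.4, 4.2, 18.5, 18.5, 4.8, 18.5, 8.6, 13.0.
Cumulative: 18.5, 37.0, 45.8, 61.2, 65.4, 83.9, 102.4, 107.2, 125.7, 134.3, 147.3.
The total first reaches 80 DD on day 6.

day 6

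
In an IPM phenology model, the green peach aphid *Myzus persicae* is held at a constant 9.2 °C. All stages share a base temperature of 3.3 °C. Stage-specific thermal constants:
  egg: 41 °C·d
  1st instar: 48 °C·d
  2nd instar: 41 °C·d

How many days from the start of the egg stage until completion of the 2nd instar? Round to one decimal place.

Daily accumulation at 9.2 °C = 9.2 − 3.3 = 5.9 DD/day.
Total K = 41 + 48 + 41 = 130 DD.
Total duration = 130 / 5.9 = 22.034 ≈ 22.0 days.

22.0 days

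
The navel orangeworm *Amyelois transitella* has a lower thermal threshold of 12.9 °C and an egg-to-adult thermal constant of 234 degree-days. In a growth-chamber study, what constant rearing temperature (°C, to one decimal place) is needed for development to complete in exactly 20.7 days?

24.2 °C

Required daily accumulation = 234 / 20.7 = 11.304 DD/day.
T = T_base + 11.304 = 12.9 + 11.304 = 24.204 ≈ 24.2 °C.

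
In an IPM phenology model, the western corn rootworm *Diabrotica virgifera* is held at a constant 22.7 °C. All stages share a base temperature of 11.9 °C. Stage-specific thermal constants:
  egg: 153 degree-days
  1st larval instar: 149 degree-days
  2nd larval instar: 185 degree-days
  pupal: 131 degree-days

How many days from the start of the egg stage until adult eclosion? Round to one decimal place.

57.2 days

Daily accumulation at 22.7 °C = 22.7 − 11.9 = 10.8 DD/day.
Total K = 153 + 149 + 185 + 131 = 618 DD.
Total duration = 618 / 10.8 = 57.222 ≈ 57.2 days.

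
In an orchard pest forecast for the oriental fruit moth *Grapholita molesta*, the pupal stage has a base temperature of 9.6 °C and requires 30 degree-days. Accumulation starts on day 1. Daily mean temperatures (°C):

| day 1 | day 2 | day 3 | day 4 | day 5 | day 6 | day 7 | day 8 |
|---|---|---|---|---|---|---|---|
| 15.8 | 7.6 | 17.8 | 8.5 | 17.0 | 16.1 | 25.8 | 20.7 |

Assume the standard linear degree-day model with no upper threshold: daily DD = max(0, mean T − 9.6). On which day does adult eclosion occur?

Daily DD above 9.6 °C: 6.2, 0.0, 8.2, 0.0, 7.4, 6.5, 16.2, 11.1.
Cumulative: 6.2, 6.2, 14.4, 14.4, 21.8, 28.3, 44.5, 55.6.
The total first reaches 30 DD on day 7.

day 7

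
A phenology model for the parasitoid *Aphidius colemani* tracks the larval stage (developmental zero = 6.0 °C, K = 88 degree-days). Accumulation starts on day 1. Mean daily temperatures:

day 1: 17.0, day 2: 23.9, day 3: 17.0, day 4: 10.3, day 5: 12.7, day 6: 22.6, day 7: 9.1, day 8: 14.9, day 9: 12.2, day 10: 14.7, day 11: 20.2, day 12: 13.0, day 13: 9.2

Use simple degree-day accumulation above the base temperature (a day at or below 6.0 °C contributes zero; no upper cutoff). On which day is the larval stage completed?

Daily DD above 6.0 °C: 11.0, 17.9, 11.0, 4.3, 6.7, 16.6, 3.1, 8.9, 6.2, 8.7, 14.2, 7.0, 3.2.
Cumulative: 11.0, 28.9, 39.9, 44.2, 50.9, 67.5, 70.6, 79.5, 85.7, 94.4, 108.6, 115.6, 118.8.
The total first reaches 88 DD on day 10.

day 10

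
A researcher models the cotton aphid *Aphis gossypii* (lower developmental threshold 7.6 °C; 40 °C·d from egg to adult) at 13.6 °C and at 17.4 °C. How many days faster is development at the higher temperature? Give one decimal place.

2.6 days

At 13.6 °C: 40 / (13.6 − 7.6) = 40 / 6.0 = 6.667 d.
At 17.4 °C: 40 / (17.4 − 7.6) = 40 / 9.8 = 4.082 d.
Difference = |6.667 − 4.082| = 2.585 ≈ 2.6 days.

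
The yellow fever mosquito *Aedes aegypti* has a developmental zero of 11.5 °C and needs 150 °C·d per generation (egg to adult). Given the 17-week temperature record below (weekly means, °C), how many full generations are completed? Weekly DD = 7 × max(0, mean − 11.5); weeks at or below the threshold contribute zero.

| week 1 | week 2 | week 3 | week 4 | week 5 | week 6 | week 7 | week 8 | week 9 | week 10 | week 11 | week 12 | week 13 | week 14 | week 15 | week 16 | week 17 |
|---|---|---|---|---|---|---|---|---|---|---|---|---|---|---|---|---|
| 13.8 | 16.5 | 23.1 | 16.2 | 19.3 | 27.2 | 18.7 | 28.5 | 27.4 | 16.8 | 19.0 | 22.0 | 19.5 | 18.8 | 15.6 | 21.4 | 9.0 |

Weekly DD (7 × max(0, T̄ − 11.5)): 16.1, 35.0, 81.2, 32.9, 54.6, 109.9, 50.4, 119.0, 111.3, 37.1, 52.5, 73.5, 56.0, 51.1, 28.7, 69.3, 0.0.
Season total = 978.6 DD.
Complete generations = ⌊978.6 / 150⌋ = 6.

6 generations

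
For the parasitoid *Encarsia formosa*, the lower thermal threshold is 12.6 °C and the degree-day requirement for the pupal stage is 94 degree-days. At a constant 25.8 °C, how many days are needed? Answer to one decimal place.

7.1 days

Daily accumulation = 25.8 − 12.6 = 13.2 DD/day.
Duration = 94 / 13.2 = 7.121 ≈ 7.1 days.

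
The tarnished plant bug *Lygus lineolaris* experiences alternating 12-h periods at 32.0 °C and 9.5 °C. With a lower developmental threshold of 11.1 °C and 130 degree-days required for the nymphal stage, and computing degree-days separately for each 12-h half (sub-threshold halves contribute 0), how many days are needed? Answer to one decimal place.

Day half: max(0, 32.0 − 11.1) × 0.5 = 20.9 × 0.5 = 10.45 DD.
Night half: max(0, 9.5 − 11.1) × 0.5 = 0.0 × 0.5 = 0.00 DD.
Per 24 h: 10.45 DD/day.
Duration = 130 / 10.45 = 12.440 ≈ 12.4 days.

12.4 days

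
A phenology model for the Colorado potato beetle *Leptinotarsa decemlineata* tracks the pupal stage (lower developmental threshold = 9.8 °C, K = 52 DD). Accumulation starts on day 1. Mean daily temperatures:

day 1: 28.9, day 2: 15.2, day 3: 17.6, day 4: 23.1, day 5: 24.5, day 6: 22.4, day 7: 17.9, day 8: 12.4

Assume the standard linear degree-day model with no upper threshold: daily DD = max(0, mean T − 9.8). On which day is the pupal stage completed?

day 5

Daily DD above 9.8 °C: 19.1, 5.4, 7.8, 13.3, 14.7, 12.6, 8.1, 2.6.
Cumulative: 19.1, 24.5, 32.3, 45.6, 60.3, 72.9, 81.0, 83.6.
The total first reaches 52 DD on day 5.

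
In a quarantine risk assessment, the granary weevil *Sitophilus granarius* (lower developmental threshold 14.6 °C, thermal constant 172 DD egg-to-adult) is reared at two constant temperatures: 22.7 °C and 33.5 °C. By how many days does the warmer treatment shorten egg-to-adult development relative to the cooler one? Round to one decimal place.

12.1 days

At 22.7 °C: 172 / (22.7 − 14.6) = 172 / 8.1 = 21.235 d.
At 33.5 °C: 172 / (33.5 − 14.6) = 172 / 18.9 = 9.101 d.
Difference = |21.235 − 9.101| = 12.134 ≈ 12.1 days.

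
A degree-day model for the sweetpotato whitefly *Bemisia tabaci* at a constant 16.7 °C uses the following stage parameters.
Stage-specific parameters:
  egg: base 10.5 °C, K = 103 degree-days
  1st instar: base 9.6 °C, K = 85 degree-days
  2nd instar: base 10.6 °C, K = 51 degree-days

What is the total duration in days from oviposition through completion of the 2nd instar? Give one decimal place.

egg: 103 / (16.7 − 10.5) = 103 / 6.2 = 16.613 d.
1st instar: 85 / (16.7 − 9.6) = 85 / 7.1 = 11.972 d.
2nd instar: 51 / (16.7 − 10.6) = 51 / 6.1 = 8.361 d.
Sum = 36.945 ≈ 36.9 days.

36.9 days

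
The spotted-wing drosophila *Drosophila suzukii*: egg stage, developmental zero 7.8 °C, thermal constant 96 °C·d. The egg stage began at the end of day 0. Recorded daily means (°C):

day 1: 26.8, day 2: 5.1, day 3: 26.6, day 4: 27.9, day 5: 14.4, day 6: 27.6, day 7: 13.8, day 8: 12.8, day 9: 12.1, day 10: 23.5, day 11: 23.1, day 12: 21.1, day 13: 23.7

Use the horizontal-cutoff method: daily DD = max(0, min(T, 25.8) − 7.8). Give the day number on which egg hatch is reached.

Daily DD above 7.8 °C (capped at 18.0): 18.0, 0.0, 18.0, 18.0, 6.6, 18.0, 6.0, 5.0, 4.3, 15.7, 15.3, 13.3, 15.9.
Cumulative: 18.0, 18.0, 36.0, 54.0, 60.6, 78.6, 84.6, 89.6, 93.9, 109.6, 124.9, 138.2, 154.1.
The total first reaches 96 DD on day 10.

day 10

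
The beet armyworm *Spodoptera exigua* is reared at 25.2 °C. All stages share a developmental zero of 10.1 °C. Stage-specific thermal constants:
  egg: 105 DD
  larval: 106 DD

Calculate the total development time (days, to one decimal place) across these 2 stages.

14.0 days

Daily accumulation at 25.2 °C = 25.2 − 10.1 = 15.1 DD/day.
Total K = 105 + 106 = 211 DD.
Total duration = 211 / 15.1 = 13.974 ≈ 14.0 days.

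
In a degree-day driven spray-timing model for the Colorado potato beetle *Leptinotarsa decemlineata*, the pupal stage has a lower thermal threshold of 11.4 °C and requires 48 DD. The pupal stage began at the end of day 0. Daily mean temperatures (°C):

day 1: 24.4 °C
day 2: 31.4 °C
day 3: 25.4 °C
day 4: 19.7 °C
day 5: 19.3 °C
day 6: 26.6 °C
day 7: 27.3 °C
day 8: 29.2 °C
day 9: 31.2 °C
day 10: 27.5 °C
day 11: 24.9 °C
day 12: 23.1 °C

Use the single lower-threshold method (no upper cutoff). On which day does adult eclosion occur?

day 4

Daily DD above 11.4 °C: 13.0, 20.0, 14.0, 8.3, 7.9, 15.2, 15.9, 17.8, 19.8, 16.1, 13.5, 11.7.
Cumulative: 13.0, 33.0, 47.0, 55.3, 63.2, 78.4, 94.3, 112.1, 131.9, 148.0, 161.5, 173.2.
The total first reaches 48 DD on day 4.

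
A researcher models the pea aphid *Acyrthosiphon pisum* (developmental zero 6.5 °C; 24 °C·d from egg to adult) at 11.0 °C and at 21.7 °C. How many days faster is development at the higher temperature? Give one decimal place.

At 11.0 °C: 24 / (11.0 − 6.5) = 24 / 4.5 = 5.333 d.
At 21.7 °C: 24 / (21.7 − 6.5) = 24 / 15.2 = 1.579 d.
Difference = |5.333 − 1.579| = 3.754 ≈ 3.8 days.

3.8 days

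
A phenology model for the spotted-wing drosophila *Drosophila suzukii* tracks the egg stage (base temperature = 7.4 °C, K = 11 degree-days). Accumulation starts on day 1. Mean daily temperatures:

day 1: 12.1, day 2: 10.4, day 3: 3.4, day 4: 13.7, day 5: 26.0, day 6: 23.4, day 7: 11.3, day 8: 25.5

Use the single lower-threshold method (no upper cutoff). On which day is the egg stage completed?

day 4

Daily DD above 7.4 °C: 4.7, 3.0, 0.0, 6.3, 18.6, 16.0, 3.9, 18.1.
Cumulative: 4.7, 7.7, 7.7, 14.0, 32.6, 48.6, 52.5, 70.6.
The total first reaches 11 DD on day 4.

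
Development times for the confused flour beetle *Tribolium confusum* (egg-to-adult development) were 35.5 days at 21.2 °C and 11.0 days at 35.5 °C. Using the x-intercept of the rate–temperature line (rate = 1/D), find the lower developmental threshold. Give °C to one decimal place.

Linear rate model ⇒ the product D·(T − T_b) is constant across temperatures.
35.5·(21.2 − T_b) = 11.0·(35.5 − T_b)
T_b = (35.5·21.2 − 11.0·35.5) / (35.5 − 11.0) = 362.10 / 24.5 = 14.780 °C ≈ 14.8 °C.

14.8 °C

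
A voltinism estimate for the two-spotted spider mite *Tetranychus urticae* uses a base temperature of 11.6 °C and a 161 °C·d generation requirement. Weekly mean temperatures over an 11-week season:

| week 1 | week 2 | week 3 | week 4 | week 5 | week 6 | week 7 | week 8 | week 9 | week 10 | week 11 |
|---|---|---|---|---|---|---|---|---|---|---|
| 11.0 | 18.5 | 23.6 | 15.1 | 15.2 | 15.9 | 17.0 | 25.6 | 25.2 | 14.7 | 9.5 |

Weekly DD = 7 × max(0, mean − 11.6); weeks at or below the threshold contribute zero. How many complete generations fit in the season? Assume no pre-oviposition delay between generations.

Weekly DD (7 × max(0, T̄ − 11.6)): 0.0, 48.3, 84.0, 24.5, 25.2, 30.1, 37.8, 98.0, 95.2, 21.7, 0.0.
Season total = 464.8 DD.
Complete generations = ⌊464.8 / 161⌋ = 2.

2 generations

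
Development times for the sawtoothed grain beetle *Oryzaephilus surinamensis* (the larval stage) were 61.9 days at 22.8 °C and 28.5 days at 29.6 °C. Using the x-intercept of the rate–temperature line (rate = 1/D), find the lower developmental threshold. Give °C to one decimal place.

17.0 °C

Linear rate model ⇒ the product D·(T − T_b) is constant across temperatures.
61.9·(22.8 − T_b) = 28.5·(29.6 − T_b)
T_b = (61.9·22.8 − 28.5·29.6) / (61.9 − 28.5) = 567.72 / 33.4 = 16.998 °C ≈ 17.0 °C.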